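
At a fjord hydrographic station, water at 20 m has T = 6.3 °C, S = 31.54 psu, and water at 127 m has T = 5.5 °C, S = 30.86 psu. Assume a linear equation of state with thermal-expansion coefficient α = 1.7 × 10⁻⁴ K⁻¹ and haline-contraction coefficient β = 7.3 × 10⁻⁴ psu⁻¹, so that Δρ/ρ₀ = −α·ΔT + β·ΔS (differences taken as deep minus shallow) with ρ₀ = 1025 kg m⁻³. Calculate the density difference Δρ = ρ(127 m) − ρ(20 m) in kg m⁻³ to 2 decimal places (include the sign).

-0.37 kg m⁻³

ΔT = -0.8 K, ΔS = -0.68 psu (deep − shallow).
Δρ/ρ₀ = −(1.7 × 10⁻⁴)(-0.8) + (7.3 × 10⁻⁴)(-0.68) = -3.604 × 10⁻⁴.
Δρ = 1025 × (-3.604 × 10⁻⁴) = -0.37 kg m⁻³.
Negative Δρ: lighter below, statically unstable.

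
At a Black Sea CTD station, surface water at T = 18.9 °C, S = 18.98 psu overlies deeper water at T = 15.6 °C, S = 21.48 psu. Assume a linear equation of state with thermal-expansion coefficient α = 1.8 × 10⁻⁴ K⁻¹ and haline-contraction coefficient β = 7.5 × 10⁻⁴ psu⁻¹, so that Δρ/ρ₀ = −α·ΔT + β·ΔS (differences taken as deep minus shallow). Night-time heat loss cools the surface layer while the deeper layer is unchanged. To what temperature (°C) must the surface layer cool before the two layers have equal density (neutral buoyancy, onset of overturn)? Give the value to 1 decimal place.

Neutral buoyancy requires Δρ = 0, i.e. −α(T_deep − T_surf′) + β(S_deep − S_surf) = 0.
T_surf′ = T_deep − (β/α)·ΔS = 15.6 − (7.5 × 10⁻⁴/1.8 × 10⁻⁴)·(+2.50) = 5.183 °C.
Cooling required: 18.9 − (5.183) = 13.717 °C.

5.2 °C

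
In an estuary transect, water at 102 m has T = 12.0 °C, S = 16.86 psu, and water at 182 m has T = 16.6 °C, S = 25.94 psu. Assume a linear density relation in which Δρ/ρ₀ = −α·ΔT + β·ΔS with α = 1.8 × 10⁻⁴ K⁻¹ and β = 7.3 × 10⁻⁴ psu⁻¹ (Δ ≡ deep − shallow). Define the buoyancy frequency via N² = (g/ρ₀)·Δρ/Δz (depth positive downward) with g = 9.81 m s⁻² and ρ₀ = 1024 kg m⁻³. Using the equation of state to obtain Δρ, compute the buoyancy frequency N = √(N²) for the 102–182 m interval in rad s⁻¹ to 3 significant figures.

ΔT = +4.6 K, ΔS = +9.08 psu (deep − shallow).
Δρ/ρ₀ = −αΔT + βΔS = -8.28 × 10⁻⁴ + 6.6284 × 10⁻³ = 5.8004 × 10⁻³, so Δρ ≈ 5.940 kg m⁻³.
N² = (g/ρ₀)·Δρ/Δz = g·(Δρ/ρ₀)/Δz = 9.81 × 5.8004 × 10⁻³ / 80 = 7.1127 × 10⁻⁴ s⁻².
N = √(7.1127 × 10⁻⁴) = 0.026670 rad s⁻¹ ≈ 0.0267 rad s⁻¹.

0.0267 rad s⁻¹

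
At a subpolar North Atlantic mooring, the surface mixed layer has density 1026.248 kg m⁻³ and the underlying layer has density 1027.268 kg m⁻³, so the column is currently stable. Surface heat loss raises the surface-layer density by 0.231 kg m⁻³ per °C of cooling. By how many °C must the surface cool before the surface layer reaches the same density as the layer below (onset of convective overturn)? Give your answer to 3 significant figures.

4.42 °C

Density deficit of the surface layer: 1027.268 − 1026.248 = 1.02 kg m⁻³.
Required change = 1.02 / 0.231 = 4.42 °C.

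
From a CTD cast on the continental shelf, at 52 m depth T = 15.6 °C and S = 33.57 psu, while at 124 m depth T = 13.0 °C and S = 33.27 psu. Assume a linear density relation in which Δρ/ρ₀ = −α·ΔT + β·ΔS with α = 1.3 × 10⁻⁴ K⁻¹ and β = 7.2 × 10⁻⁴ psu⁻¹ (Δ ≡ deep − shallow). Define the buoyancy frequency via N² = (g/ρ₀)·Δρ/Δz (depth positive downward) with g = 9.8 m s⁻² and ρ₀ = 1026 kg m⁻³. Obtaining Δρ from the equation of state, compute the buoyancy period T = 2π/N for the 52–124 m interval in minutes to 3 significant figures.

25.7 min

ΔT = -2.6 K, ΔS = -0.30 psu (deep − shallow).
Δρ/ρ₀ = −αΔT + βΔS = 3.38 × 10⁻⁴ − 2.16 × 10⁻⁴ = 1.22 × 10⁻⁴, so Δρ ≈ 0.1252 kg m⁻³.
N² = (g/ρ₀)·Δρ/Δz = g·(Δρ/ρ₀)/Δz = 9.8 × 1.22 × 10⁻⁴ / 72 = 1.6606 × 10⁻⁵ s⁻².
N = √(1.6606 × 10⁻⁵) = 4.0750 × 10⁻³ rad s⁻¹ → T = 2π/N = 1.5419 × 10³ s = 25.698 min ≈ 25.7 min.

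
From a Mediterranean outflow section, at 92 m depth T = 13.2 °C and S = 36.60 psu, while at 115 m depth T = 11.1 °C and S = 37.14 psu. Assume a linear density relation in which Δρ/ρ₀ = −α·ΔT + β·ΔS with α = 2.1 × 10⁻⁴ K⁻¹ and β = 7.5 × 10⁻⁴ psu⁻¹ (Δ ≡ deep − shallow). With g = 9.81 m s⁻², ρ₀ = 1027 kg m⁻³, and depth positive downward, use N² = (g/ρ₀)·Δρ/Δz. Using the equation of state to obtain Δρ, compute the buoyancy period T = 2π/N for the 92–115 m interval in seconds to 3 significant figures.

ΔT = -2.1 K, ΔS = +0.54 psu (deep − shallow).
Δρ/ρ₀ = −αΔT + βΔS = 4.41 × 10⁻⁴ + 4.05 × 10⁻⁴ = 8.46 × 10⁻⁴, so Δρ ≈ 0.8688 kg m⁻³.
N² = (g/ρ₀)·Δρ/Δz = g·(Δρ/ρ₀)/Δz = 9.81 × 8.46 × 10⁻⁴ / 23 = 3.6084 × 10⁻⁴ s⁻².
N = √(3.6084 × 10⁻⁴) = 0.018996 rad s⁻¹ → T = 2π/N = 330.76 s ≈ 331 s.

331 s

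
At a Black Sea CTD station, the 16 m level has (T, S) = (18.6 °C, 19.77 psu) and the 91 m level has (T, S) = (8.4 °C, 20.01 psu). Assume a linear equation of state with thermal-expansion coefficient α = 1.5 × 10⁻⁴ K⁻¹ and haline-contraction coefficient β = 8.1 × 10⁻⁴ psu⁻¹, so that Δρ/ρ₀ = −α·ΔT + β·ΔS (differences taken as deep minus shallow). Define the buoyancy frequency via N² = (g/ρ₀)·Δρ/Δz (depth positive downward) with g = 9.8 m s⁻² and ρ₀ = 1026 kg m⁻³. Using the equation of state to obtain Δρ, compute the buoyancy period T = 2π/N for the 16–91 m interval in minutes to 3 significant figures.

ΔT = -10.2 K, ΔS = +0.24 psu (deep − shallow).
Δρ/ρ₀ = −αΔT + βΔS = 1.53 × 10⁻³ + 1.944 × 10⁻⁴ = 1.7244 × 10⁻³, so Δρ ≈ 1.769 kg m⁻³.
N² = (g/ρ₀)·Δρ/Δz = g·(Δρ/ρ₀)/Δz = 9.8 × 1.7244 × 10⁻³ / 75 = 2.2532 × 10⁻⁴ s⁻².
N = √(2.2532 × 10⁻⁴) = 0.015011 rad s⁻¹ → T = 2π/N = 418.57 s = 6.9762 min ≈ 6.98 min.

6.98 min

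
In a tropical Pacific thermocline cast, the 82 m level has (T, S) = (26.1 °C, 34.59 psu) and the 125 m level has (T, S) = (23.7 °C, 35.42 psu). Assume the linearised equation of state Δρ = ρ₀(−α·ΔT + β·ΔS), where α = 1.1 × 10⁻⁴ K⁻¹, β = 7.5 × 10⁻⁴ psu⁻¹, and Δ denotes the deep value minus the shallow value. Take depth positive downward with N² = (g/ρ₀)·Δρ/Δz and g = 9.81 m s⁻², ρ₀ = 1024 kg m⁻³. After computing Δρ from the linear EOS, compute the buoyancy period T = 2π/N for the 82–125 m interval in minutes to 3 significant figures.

ΔT = -2.4 K, ΔS = +0.83 psu (deep − shallow).
Δρ/ρ₀ = −αΔT + βΔS = 2.64 × 10⁻⁴ + 6.225 × 10⁻⁴ = 8.865 × 10⁻⁴, so Δρ ≈ 0.9078 kg m⁻³.
N² = (g/ρ₀)·Δρ/Δz = g·(Δρ/ρ₀)/Δz = 9.81 × 8.865 × 10⁻⁴ / 43 = 2.0225 × 10⁻⁴ s⁻².
N = √(2.0225 × 10⁻⁴) = 0.014221 rad s⁻¹ → T = 2π/N = 441.82 s = 7.3637 min ≈ 7.36 min.

7.36 min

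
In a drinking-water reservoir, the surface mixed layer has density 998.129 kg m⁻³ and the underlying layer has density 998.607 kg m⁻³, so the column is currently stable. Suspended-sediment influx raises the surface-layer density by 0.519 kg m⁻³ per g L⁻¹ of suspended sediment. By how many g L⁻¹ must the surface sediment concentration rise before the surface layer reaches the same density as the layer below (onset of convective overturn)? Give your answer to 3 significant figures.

0.921 g L⁻¹

Density deficit of the surface layer: 998.607 − 998.129 = 0.478 kg m⁻³.
Required change = 0.478 / 0.519 = 0.921 g L⁻¹.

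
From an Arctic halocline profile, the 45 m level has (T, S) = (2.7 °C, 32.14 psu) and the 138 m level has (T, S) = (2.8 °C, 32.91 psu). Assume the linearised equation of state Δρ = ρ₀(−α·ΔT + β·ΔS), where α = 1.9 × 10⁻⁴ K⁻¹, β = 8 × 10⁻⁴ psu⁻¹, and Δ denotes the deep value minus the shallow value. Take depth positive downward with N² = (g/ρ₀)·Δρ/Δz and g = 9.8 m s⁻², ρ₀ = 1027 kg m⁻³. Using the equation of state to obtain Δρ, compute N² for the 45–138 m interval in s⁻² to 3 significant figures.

6.29 × 10⁻⁵ s⁻²

ΔT = +0.1 K, ΔS = +0.77 psu (deep − shallow).
Δρ/ρ₀ = −αΔT + βΔS = -1.90 × 10⁻⁵ + 6.16 × 10⁻⁴ = 5.97 × 10⁻⁴, so Δρ ≈ 0.6131 kg m⁻³.
N² = (g/ρ₀)·Δρ/Δz = g·(Δρ/ρ₀)/Δz = 9.8 × 5.97 × 10⁻⁴ / 93 = 6.2910 × 10⁻⁵ s⁻² ≈ 6.29 × 10⁻⁵ s⁻².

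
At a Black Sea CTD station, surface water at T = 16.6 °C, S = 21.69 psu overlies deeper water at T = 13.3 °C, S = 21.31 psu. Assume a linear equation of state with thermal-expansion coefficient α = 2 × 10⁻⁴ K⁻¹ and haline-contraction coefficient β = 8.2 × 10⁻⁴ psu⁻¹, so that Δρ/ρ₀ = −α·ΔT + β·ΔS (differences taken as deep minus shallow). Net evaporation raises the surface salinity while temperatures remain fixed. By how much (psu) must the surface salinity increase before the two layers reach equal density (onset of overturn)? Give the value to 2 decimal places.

Neutral buoyancy requires −α(T_deep − T_surf) + β(S_deep − S_surf′) = 0.
S_surf′ = S_deep − (α/β)·ΔT = 21.31 − (2 × 10⁻⁴/8.2 × 10⁻⁴)·(-3.3) = 22.1149 psu.
Increase required: 22.1149 − 21.69 = 0.4249 psu.

0.42 psu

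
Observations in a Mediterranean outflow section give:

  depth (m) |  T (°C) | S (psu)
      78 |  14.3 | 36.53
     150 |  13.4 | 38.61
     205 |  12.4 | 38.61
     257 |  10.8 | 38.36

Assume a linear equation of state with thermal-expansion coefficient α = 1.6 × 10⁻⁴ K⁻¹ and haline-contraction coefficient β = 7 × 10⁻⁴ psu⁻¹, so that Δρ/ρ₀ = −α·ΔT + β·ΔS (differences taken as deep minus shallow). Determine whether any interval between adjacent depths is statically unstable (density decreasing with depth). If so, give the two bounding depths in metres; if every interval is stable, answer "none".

Evaluate Δρ/ρ₀ = −αΔT + βΔS across each adjacent pair:
  78–150 m: −αΔT+βΔS = −(1.6 × 10⁻⁴)(-0.9)+(7 × 10⁻⁴)(+2.08) = 1.6 × 10⁻³ → stable
  150–205 m: −αΔT+βΔS = −(1.6 × 10⁻⁴)(-1.0)+(7 × 10⁻⁴)(+0.00) = 1.6 × 10⁻⁴ → stable
  205–257 m: −αΔT+βΔS = −(1.6 × 10⁻⁴)(-1.6)+(7 × 10⁻⁴)(-0.25) = 8.1 × 10⁻⁵ → stable
Every interval has Δρ > 0: the column is stably stratified throughout.

none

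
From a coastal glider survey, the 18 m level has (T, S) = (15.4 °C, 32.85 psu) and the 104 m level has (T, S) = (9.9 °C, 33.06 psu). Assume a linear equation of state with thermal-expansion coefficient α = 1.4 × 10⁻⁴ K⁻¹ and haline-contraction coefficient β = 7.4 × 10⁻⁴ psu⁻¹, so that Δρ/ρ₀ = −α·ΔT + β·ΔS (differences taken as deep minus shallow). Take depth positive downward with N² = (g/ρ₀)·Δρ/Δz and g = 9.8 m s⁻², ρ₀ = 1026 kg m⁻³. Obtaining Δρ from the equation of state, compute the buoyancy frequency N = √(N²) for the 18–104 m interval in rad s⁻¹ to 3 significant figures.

ΔT = -5.5 K, ΔS = +0.21 psu (deep − shallow).
Δρ/ρ₀ = −αΔT + βΔS = 7.70 × 10⁻⁴ + 1.554 × 10⁻⁴ = 9.254 × 10⁻⁴, so Δρ ≈ 0.9495 kg m⁻³.
N² = (g/ρ₀)·Δρ/Δz = g·(Δρ/ρ₀)/Δz = 9.8 × 9.254 × 10⁻⁴ / 86 = 1.0545 × 10⁻⁴ s⁻².
N = √(1.0545 × 10⁻⁴) = 0.010269 rad s⁻¹ ≈ 0.0103 rad s⁻¹.

0.0103 rad s⁻¹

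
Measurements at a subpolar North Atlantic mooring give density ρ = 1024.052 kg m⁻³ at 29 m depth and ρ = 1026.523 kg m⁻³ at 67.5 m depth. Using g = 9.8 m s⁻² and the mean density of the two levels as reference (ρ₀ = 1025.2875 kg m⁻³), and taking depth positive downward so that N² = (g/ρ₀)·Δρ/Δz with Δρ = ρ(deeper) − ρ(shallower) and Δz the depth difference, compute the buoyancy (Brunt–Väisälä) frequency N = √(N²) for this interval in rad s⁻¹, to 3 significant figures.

Δρ = 1026.523 − 1024.052 = 2.471 kg m⁻³ over Δz = 67.5 − 29 = 38.5 m.
N² = (9.8/1025.2875) × (2.471/38.5) = 6.1347 × 10⁻⁴ s⁻².
N = √(6.1347 × 10⁻⁴) = 0.024768 rad s⁻¹ ≈ 0.0248 rad s⁻¹.
Since Δρ > 0 the layer is stably stratified.

0.0248 rad s⁻¹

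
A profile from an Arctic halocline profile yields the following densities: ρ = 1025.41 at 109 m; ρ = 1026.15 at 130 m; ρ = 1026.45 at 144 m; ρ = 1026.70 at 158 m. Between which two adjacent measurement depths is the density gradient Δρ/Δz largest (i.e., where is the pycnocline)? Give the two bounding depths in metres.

Compute the density gradient over each adjacent pair:
  109–130 m: Δρ/Δz = 0.74/21 = 0.035 kg m⁻⁴
  130–144 m: Δρ/Δz = 0.30/14 = 0.021 kg m⁻⁴
  144–158 m: Δρ/Δz = 0.25/14 = 0.018 kg m⁻⁴
The largest gradient is in the 109–130 m interval — the pycnocline.

109–130 m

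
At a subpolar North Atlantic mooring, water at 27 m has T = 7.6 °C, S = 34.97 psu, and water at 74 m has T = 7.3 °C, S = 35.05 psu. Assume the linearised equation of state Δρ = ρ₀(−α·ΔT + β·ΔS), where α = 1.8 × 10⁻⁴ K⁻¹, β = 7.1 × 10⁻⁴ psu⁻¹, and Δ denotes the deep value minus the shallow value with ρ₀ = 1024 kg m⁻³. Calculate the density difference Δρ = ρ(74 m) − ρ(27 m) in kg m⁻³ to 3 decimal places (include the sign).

ΔT = -0.3 K, ΔS = +0.08 psu (deep − shallow).
Δρ/ρ₀ = −(1.8 × 10⁻⁴)(-0.3) + (7.1 × 10⁻⁴)(+0.08) = 1.108 × 10⁻⁴.
Δρ = 1024 × (1.108 × 10⁻⁴) = +0.113 kg m⁻³.
Positive Δρ: denser below, stable.

+0.113 kg m⁻³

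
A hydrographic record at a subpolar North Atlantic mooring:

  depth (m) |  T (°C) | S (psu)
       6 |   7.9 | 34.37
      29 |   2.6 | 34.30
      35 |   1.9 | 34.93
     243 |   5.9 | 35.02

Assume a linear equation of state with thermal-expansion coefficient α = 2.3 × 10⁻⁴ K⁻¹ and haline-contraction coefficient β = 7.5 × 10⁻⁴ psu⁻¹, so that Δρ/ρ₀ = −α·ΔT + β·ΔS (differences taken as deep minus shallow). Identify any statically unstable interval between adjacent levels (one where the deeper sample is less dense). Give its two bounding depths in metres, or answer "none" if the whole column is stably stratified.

Evaluate Δρ/ρ₀ = −αΔT + βΔS across each adjacent pair:
  6–29 m: −αΔT+βΔS = −(2.3 × 10⁻⁴)(-5.3)+(7.5 × 10⁻⁴)(-0.07) = 1.2 × 10⁻³ → stable
  29–35 m: −αΔT+βΔS = −(2.3 × 10⁻⁴)(-0.7)+(7.5 × 10⁻⁴)(+0.63) = 6.3 × 10⁻⁴ → stable
  35–243 m: −αΔT+βΔS = −(2.3 × 10⁻⁴)(+4.0)+(7.5 × 10⁻⁴)(+0.09) = -8.5 × 10⁻⁴ → UNSTABLE
The 35–243 m interval has Δρ < 0: lighter water underlies denser water.

35–243 m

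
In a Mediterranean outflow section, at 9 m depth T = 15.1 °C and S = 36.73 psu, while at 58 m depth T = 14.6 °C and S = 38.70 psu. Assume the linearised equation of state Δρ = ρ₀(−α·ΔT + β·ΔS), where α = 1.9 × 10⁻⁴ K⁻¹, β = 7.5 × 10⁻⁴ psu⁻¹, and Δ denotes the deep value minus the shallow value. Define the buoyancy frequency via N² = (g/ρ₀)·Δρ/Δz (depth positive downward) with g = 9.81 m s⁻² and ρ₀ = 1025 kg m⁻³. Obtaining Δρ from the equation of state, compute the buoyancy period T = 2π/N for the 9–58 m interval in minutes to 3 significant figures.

ΔT = -0.5 K, ΔS = +1.97 psu (deep − shallow).
Δρ/ρ₀ = −αΔT + βΔS = 9.50 × 10⁻⁵ + 1.4775 × 10⁻³ = 1.5725 × 10⁻³, so Δρ ≈ 1.612 kg m⁻³.
N² = (g/ρ₀)·Δρ/Δz = g·(Δρ/ρ₀)/Δz = 9.81 × 1.5725 × 10⁻³ / 49 = 3.1482 × 10⁻⁴ s⁻².
N = √(3.1482 × 10⁻⁴) = 0.017743 rad s⁻¹ → T = 2π/N = 354.12 s = 5.9020 min ≈ 5.90 min.

5.90 min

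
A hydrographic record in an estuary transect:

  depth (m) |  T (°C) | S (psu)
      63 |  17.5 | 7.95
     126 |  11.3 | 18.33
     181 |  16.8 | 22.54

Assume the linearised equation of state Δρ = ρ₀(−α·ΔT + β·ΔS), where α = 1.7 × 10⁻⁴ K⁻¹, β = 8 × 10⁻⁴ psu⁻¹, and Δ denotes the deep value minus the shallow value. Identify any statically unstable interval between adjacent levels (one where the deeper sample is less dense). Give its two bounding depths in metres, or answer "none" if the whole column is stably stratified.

Evaluate Δρ/ρ₀ = −αΔT + βΔS across each adjacent pair:
  63–126 m: −αΔT+βΔS = −(1.7 × 10⁻⁴)(-6.2)+(8 × 10⁻⁴)(+10.38) = 9.4 × 10⁻³ → stable
  126–181 m: −αΔT+βΔS = −(1.7 × 10⁻⁴)(+5.5)+(8 × 10⁻⁴)(+4.21) = 2.4 × 10⁻³ → stable
Every interval has Δρ > 0: the column is stably stratified throughout.

none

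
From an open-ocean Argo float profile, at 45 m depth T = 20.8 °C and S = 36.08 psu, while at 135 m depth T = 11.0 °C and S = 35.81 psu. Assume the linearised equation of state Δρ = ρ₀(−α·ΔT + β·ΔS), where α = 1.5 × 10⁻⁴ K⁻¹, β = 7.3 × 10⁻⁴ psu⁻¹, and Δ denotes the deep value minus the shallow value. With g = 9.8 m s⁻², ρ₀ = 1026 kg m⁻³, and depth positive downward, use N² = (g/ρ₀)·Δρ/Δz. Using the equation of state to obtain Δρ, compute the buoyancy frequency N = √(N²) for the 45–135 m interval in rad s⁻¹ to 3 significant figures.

0.0118 rad s⁻¹

ΔT = -9.8 K, ΔS = -0.27 psu (deep − shallow).
Δρ/ρ₀ = −αΔT + βΔS = 1.47 × 10⁻³ − 1.971 × 10⁻⁴ = 1.2729 × 10⁻³, so Δρ ≈ 1.306 kg m⁻³.
N² = (g/ρ₀)·Δρ/Δz = g·(Δρ/ρ₀)/Δz = 9.8 × 1.2729 × 10⁻³ / 90 = 1.3860 × 10⁻⁴ s⁻².
N = √(1.3860 × 10⁻⁴) = 0.011773 rad s⁻¹ ≈ 0.0118 rad s⁻¹.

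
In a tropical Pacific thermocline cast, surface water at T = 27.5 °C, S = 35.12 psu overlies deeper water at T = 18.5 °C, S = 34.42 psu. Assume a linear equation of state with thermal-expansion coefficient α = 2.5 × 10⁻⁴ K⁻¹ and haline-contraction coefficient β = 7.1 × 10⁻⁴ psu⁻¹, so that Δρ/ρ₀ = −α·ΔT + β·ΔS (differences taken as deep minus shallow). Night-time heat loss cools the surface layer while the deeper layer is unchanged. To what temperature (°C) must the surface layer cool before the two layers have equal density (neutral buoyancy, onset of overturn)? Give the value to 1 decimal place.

Neutral buoyancy requires Δρ = 0, i.e. −α(T_deep − T_surf′) + β(S_deep − S_surf) = 0.
T_surf′ = T_deep − (β/α)·ΔS = 18.5 − (7.1 × 10⁻⁴/2.5 × 10⁻⁴)·(-0.70) = 20.488 °C.
Cooling required: 27.5 − (20.488) = 7.012 °C.

20.5 °C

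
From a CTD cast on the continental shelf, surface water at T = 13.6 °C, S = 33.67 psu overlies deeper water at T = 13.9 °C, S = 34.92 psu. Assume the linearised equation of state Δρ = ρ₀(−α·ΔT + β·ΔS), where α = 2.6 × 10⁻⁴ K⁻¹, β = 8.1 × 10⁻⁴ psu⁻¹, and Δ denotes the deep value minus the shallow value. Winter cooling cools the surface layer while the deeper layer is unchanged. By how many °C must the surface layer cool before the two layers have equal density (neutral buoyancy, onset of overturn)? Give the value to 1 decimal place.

3.6 °C

Neutral buoyancy requires Δρ = 0, i.e. −α(T_deep − T_surf′) + β(S_deep − S_surf) = 0.
T_surf′ = T_deep − (β/α)·ΔS = 13.9 − (8.1 × 10⁻⁴/2.6 × 10⁻⁴)·(+1.25) = 10.006 °C.
Cooling required: 13.6 − (10.006) = 3.594 °C.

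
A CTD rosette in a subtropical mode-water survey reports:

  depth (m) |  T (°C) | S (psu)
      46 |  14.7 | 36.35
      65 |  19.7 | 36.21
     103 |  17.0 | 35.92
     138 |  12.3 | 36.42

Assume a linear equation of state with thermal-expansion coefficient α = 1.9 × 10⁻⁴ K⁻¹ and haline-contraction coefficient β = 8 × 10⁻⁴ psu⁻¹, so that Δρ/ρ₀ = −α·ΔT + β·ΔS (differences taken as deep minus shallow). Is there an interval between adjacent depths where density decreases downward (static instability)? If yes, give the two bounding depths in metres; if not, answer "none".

46–65 m

Evaluate Δρ/ρ₀ = −αΔT + βΔS across each adjacent pair:
  46–65 m: −αΔT+βΔS = −(1.9 × 10⁻⁴)(+5.0)+(8 × 10⁻⁴)(-0.14) = -1.1 × 10⁻³ → UNSTABLE
  65–103 m: −αΔT+βΔS = −(1.9 × 10⁻⁴)(-2.7)+(8 × 10⁻⁴)(-0.29) = 2.8 × 10⁻⁴ → stable
  103–138 m: −αΔT+βΔS = −(1.9 × 10⁻⁴)(-4.7)+(8 × 10⁻⁴)(+0.50) = 1.3 × 10⁻³ → stable
The 46–65 m interval has Δρ < 0: lighter water underlies denser water.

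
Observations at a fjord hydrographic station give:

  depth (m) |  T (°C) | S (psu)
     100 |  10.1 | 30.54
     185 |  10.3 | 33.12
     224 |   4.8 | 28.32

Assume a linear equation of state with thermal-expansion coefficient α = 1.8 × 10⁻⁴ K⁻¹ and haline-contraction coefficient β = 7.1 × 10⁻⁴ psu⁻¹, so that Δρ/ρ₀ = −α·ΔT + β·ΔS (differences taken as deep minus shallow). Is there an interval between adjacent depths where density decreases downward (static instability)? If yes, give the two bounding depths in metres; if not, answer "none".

Evaluate Δρ/ρ₀ = −αΔT + βΔS across each adjacent pair:
  100–185 m: −αΔT+βΔS = −(1.8 × 10⁻⁴)(+0.2)+(7.1 × 10⁻⁴)(+2.58) = 1.8 × 10⁻³ → stable
  185–224 m: −αΔT+βΔS = −(1.8 × 10⁻⁴)(-5.5)+(7.1 × 10⁻⁴)(-4.80) = -2.4 × 10⁻³ → UNSTABLE
The 185–224 m interval has Δρ < 0: lighter water underlies denser water.

185–224 m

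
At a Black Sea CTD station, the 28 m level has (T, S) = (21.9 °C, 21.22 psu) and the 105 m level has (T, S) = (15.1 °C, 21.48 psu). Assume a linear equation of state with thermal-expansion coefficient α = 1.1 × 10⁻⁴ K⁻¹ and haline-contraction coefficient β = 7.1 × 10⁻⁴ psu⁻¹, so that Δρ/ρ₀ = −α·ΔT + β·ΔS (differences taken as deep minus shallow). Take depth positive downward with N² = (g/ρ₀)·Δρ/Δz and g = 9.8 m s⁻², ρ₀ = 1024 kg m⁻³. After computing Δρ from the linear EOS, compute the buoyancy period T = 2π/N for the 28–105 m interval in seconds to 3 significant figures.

577 s

ΔT = -6.8 K, ΔS = +0.26 psu (deep − shallow).
Δρ/ρ₀ = −αΔT + βΔS = 7.48 × 10⁻⁴ + 1.846 × 10⁻⁴ = 9.326 × 10⁻⁴, so Δρ ≈ 0.9550 kg m⁻³.
N² = (g/ρ₀)·Δρ/Δz = g·(Δρ/ρ₀)/Δz = 9.8 × 9.326 × 10⁻⁴ / 77 = 1.1869 × 10⁻⁴ s⁻².
N = √(1.1869 × 10⁻⁴) = 0.010894 rad s⁻¹ → T = 2π/N = 576.76 s ≈ 577 s.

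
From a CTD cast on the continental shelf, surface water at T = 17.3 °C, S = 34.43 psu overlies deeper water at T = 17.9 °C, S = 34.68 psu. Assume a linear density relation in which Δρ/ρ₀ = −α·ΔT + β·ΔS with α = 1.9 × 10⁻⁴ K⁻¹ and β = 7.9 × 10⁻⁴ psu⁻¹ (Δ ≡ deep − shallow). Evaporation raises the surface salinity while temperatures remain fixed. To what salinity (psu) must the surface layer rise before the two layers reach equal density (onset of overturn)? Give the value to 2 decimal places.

Neutral buoyancy requires −α(T_deep − T_surf) + β(S_deep − S_surf′) = 0.
S_surf′ = S_deep − (α/β)·ΔT = 34.68 − (1.9 × 10⁻⁴/7.9 × 10⁻⁴)·(+0.6) = 34.5357 psu.
Increase required: 34.5357 − 34.43 = 0.1057 psu.

34.54 psu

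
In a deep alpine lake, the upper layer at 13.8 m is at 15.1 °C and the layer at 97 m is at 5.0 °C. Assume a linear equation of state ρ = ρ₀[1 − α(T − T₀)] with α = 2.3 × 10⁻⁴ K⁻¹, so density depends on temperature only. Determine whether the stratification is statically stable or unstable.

ΔT = 5.0 − 15.1 = -10.1 K, so Δρ/ρ₀ = −αΔT = 2.323 × 10⁻³.
Δρ/ρ₀ > 0, so Δρ > 0: deeper water is denser → statically stable.

stable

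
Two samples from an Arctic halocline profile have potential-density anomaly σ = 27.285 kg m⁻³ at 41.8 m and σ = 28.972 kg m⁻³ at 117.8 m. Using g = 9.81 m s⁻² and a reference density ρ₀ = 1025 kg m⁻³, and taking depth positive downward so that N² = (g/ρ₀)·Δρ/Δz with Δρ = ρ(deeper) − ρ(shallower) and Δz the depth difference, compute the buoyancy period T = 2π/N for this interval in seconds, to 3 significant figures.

Δρ = 1028.972 − 1027.285 = 1.687 kg m⁻³ over Δz = 117.8 − 41.8 = 76 m.
N² = (9.81/1025) × (1.687/76) = 2.1245 × 10⁻⁴ s⁻².
N = √(2.1245 × 10⁻⁴) = 0.014576 rad s⁻¹, so T = 2π/N = 431.06 s ≈ 431 s.

431 s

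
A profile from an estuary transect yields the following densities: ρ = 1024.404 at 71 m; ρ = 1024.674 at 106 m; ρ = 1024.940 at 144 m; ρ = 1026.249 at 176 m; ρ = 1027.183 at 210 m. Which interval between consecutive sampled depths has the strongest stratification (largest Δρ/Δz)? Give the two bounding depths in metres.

144–176 m

Compute the density gradient over each adjacent pair:
  71–106 m: Δρ/Δz = 0.270/35 = 7.7 × 10⁻³ kg m⁻⁴
  106–144 m: Δρ/Δz = 0.266/38 = 7.0 × 10⁻³ kg m⁻⁴
  144–176 m: Δρ/Δz = 1.309/32 = 0.041 kg m⁻⁴
  176–210 m: Δρ/Δz = 0.934/34 = 0.027 kg m⁻⁴
The largest gradient is in the 144–176 m interval — the pycnocline.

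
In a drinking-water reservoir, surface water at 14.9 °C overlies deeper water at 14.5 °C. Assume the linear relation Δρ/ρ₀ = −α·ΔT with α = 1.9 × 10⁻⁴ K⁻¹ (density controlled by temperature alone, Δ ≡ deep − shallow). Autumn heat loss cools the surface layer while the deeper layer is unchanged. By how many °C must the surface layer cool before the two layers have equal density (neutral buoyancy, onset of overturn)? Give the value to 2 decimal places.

0.40 °C

With temperature the only control, equal density requires T_surf′ = T_deep.
T_surf′ = 14.5 °C.
Cooling required: 14.9 − 14.5 = 0.40 °C.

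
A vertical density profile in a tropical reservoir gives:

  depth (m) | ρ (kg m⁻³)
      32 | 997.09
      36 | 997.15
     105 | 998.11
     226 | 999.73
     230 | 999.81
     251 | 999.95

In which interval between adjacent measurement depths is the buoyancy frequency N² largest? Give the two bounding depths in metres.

Compute the density gradient over each adjacent pair:
  32–36 m: Δρ/Δz = 0.06/4 = 0.015 kg m⁻⁴
  36–105 m: Δρ/Δz = 0.96/69 = 0.014 kg m⁻⁴
  105–226 m: Δρ/Δz = 1.62/121 = 0.013 kg m⁻⁴
  226–230 m: Δρ/Δz = 0.08/4 = 0.020 kg m⁻⁴
  230–251 m: Δρ/Δz = 0.14/21 = 6.7 × 10⁻³ kg m⁻⁴
The largest gradient is in the 226–230 m interval — the pycnocline.

226–230 m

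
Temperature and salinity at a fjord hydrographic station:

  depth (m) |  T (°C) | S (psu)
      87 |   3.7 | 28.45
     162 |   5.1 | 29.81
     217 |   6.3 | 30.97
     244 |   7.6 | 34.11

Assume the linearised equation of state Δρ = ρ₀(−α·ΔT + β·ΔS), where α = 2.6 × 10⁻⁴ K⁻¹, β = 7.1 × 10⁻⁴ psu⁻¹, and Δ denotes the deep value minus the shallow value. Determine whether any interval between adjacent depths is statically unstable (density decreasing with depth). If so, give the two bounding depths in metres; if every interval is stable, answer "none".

none

Evaluate Δρ/ρ₀ = −αΔT + βΔS across each adjacent pair:
  87–162 m: −αΔT+βΔS = −(2.6 × 10⁻⁴)(+1.4)+(7.1 × 10⁻⁴)(+1.36) = 6.0 × 10⁻⁴ → stable
  162–217 m: −αΔT+βΔS = −(2.6 × 10⁻⁴)(+1.2)+(7.1 × 10⁻⁴)(+1.16) = 5.1 × 10⁻⁴ → stable
  217–244 m: −αΔT+βΔS = −(2.6 × 10⁻⁴)(+1.3)+(7.1 × 10⁻⁴)(+3.14) = 1.9 × 10⁻³ → stable
Every interval has Δρ > 0: the column is stably stratified throughout.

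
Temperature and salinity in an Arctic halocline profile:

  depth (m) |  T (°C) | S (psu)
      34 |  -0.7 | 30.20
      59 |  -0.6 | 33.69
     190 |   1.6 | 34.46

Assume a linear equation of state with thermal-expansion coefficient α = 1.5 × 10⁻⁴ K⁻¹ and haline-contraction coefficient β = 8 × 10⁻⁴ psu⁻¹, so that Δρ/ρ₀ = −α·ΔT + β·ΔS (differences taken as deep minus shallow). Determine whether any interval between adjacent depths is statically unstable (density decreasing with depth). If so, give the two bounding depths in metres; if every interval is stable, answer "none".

none

Evaluate Δρ/ρ₀ = −αΔT + βΔS across each adjacent pair:
  34–59 m: −αΔT+βΔS = −(1.5 × 10⁻⁴)(+0.1)+(8 × 10⁻⁴)(+3.49) = 2.8 × 10⁻³ → stable
  59–190 m: −αΔT+βΔS = −(1.5 × 10⁻⁴)(+2.2)+(8 × 10⁻⁴)(+0.77) = 2.9 × 10⁻⁴ → stable
Every interval has Δρ > 0: the column is stably stratified throughout.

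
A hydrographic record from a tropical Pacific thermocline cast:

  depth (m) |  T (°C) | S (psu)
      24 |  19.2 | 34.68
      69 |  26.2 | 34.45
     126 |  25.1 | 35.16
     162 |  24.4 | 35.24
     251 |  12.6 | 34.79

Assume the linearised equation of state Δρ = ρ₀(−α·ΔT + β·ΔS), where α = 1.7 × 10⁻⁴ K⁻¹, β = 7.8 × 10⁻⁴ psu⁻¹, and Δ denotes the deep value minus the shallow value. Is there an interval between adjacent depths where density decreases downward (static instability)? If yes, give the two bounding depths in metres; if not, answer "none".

24–69 m

Evaluate Δρ/ρ₀ = −αΔT + βΔS across each adjacent pair:
  24–69 m: −αΔT+βΔS = −(1.7 × 10⁻⁴)(+7.0)+(7.8 × 10⁻⁴)(-0.23) = -1.4 × 10⁻³ → UNSTABLE
  69–126 m: −αΔT+βΔS = −(1.7 × 10⁻⁴)(-1.1)+(7.8 × 10⁻⁴)(+0.71) = 7.4 × 10⁻⁴ → stable
  126–162 m: −αΔT+βΔS = −(1.7 × 10⁻⁴)(-0.7)+(7.8 × 10⁻⁴)(+0.08) = 1.8 × 10⁻⁴ → stable
  162–251 m: −αΔT+βΔS = −(1.7 × 10⁻⁴)(-11.8)+(7.8 × 10⁻⁴)(-0.45) = 1.7 × 10⁻³ → stable
The 24–69 m interval has Δρ < 0: lighter water underlies denser water.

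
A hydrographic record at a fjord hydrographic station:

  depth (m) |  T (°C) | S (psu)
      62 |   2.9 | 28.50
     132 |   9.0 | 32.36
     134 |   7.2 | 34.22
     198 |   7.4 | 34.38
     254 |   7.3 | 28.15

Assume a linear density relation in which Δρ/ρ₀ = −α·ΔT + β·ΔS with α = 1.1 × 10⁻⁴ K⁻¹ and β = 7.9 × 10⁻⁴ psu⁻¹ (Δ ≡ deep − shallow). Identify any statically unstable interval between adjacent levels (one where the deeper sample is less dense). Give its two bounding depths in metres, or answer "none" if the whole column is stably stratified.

Evaluate Δρ/ρ₀ = −αΔT + βΔS across each adjacent pair:
  62–132 m: −αΔT+βΔS = −(1.1 × 10⁻⁴)(+6.1)+(7.9 × 10⁻⁴)(+3.86) = 2.4 × 10⁻³ → stable
  132–134 m: −αΔT+βΔS = −(1.1 × 10⁻⁴)(-1.8)+(7.9 × 10⁻⁴)(+1.86) = 1.7 × 10⁻³ → stable
  134–198 m: −αΔT+βΔS = −(1.1 × 10⁻⁴)(+0.2)+(7.9 × 10⁻⁴)(+0.16) = 1.0 × 10⁻⁴ → stable
  198–254 m: −αΔT+βΔS = −(1.1 × 10⁻⁴)(-0.1)+(7.9 × 10⁻⁴)(-6.23) = -4.9 × 10⁻³ → UNSTABLE
The 198–254 m interval has Δρ < 0: lighter water underlies denser water.

198–254 m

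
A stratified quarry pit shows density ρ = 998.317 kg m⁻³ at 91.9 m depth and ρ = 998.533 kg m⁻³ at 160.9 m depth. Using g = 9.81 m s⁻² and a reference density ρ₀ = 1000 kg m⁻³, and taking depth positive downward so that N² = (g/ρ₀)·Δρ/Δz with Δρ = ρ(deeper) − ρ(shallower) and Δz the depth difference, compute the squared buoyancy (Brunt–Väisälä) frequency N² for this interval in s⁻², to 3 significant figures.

Δρ = 998.533 − 998.317 = 0.216 kg m⁻³ over Δz = 160.9 − 91.9 = 69 m.
N² = (9.81/1000) × (0.216/69) = 3.0710 × 10⁻⁵ s⁻² ≈ 3.07 × 10⁻⁵ s⁻².

3.07 × 10⁻⁵ s⁻²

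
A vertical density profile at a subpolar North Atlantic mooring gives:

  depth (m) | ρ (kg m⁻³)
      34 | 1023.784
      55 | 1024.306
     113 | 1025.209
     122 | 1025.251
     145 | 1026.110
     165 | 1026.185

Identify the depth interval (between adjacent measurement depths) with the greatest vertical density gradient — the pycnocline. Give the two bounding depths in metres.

122–145 m

Compute the density gradient over each adjacent pair:
  34–55 m: Δρ/Δz = 0.522/21 = 0.025 kg m⁻⁴
  55–113 m: Δρ/Δz = 0.903/58 = 0.016 kg m⁻⁴
  113–122 m: Δρ/Δz = 0.042/9 = 4.7 × 10⁻³ kg m⁻⁴
  122–145 m: Δρ/Δz = 0.859/23 = 0.037 kg m⁻⁴
  145–165 m: Δρ/Δz = 0.075/20 = 3.7 × 10⁻³ kg m⁻⁴
The largest gradient is in the 122–145 m interval — the pycnocline.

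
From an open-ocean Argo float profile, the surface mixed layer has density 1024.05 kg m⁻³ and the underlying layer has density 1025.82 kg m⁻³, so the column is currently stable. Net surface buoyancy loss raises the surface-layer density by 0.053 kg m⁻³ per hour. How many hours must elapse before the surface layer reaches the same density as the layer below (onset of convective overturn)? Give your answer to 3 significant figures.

33.4 hours

Density deficit of the surface layer: 1025.82 − 1024.05 = 1.77 kg m⁻³.
Required change = 1.77 / 0.053 = 33.4 hours.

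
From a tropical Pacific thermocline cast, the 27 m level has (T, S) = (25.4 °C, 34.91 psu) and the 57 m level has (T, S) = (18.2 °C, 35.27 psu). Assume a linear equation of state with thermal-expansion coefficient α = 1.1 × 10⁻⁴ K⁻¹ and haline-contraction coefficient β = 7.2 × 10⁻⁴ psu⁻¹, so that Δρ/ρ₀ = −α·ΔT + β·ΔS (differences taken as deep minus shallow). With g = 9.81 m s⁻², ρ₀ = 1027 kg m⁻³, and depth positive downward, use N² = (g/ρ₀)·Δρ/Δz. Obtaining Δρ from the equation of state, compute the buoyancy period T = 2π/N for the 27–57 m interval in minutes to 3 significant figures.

ΔT = -7.2 K, ΔS = +0.36 psu (deep − shallow).
Δρ/ρ₀ = −αΔT + βΔS = 7.92 × 10⁻⁴ + 2.592 × 10⁻⁴ = 1.0512 × 10⁻³, so Δρ ≈ 1.080 kg m⁻³.
N² = (g/ρ₀)·Δρ/Δz = g·(Δρ/ρ₀)/Δz = 9.81 × 1.0512 × 10⁻³ / 30 = 3.4374 × 10⁻⁴ s⁻².
N = √(3.4374 × 10⁻⁴) = 0.018540 rad s⁻¹ → T = 2π/N = 338.90 s = 5.6483 min ≈ 5.65 min.

5.65 min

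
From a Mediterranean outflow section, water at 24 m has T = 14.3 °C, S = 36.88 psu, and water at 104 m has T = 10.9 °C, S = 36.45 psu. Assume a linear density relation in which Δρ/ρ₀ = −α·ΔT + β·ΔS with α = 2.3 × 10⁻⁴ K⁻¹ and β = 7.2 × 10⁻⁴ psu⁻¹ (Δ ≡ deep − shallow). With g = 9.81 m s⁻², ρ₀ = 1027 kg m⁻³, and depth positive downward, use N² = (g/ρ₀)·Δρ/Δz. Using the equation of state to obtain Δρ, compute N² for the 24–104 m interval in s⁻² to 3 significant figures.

5.79 × 10⁻⁵ s⁻²

ΔT = -3.4 K, ΔS = -0.43 psu (deep − shallow).
Δρ/ρ₀ = −αΔT + βΔS = 7.82 × 10⁻⁴ − 3.096 × 10⁻⁴ = 4.724 × 10⁻⁴, so Δρ ≈ 0.4852 kg m⁻³.
N² = (g/ρ₀)·Δρ/Δz = g·(Δρ/ρ₀)/Δz = 9.81 × 4.724 × 10⁻⁴ / 80 = 5.7928 × 10⁻⁵ s⁻² ≈ 5.79 × 10⁻⁵ s⁻².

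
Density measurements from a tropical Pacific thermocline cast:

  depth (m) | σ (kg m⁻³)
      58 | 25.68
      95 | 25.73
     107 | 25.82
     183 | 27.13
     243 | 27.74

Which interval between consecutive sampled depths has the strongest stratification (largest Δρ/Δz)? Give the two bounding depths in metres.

Compute the density gradient over each adjacent pair:
  58–95 m: Δρ/Δz = 0.05/37 = 1.4 × 10⁻³ kg m⁻⁴
  95–107 m: Δρ/Δz = 0.09/12 = 7.5 × 10⁻³ kg m⁻⁴
  107–183 m: Δρ/Δz = 1.31/76 = 0.017 kg m⁻⁴
  183–243 m: Δρ/Δz = 0.61/60 = 0.010 kg m⁻⁴
The largest gradient is in the 107–183 m interval — the pycnocline.

107–183 m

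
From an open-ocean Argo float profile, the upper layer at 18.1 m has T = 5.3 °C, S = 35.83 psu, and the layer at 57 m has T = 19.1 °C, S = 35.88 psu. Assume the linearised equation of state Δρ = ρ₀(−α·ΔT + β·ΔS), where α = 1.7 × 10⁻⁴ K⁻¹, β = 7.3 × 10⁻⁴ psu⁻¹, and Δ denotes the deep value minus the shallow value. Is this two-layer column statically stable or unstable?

ΔT = 19.1 − 5.3 = +13.8 K and ΔS = 35.88 − 35.83 = +0.05 psu (deep − shallow).
−αΔT = -2.346 × 10⁻³; βΔS = 3.65 × 10⁻⁵; sum Δρ/ρ₀ = -2.3095 × 10⁻³.
Δρ/ρ₀ < 0, so Δρ < 0: deeper water is lighter → statically unstable; the column would overturn.

unstable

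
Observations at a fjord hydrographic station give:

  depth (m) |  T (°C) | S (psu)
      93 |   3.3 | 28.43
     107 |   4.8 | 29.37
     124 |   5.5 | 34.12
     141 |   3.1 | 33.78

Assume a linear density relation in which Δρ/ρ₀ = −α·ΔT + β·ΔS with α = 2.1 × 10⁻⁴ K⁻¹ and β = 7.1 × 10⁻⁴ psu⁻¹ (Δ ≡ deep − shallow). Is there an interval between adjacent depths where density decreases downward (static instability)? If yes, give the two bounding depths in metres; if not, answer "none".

none

Evaluate Δρ/ρ₀ = −αΔT + βΔS across each adjacent pair:
  93–107 m: −αΔT+βΔS = −(2.1 × 10⁻⁴)(+1.5)+(7.1 × 10⁻⁴)(+0.94) = 3.5 × 10⁻⁴ → stable
  107–124 m: −αΔT+βΔS = −(2.1 × 10⁻⁴)(+0.7)+(7.1 × 10⁻⁴)(+4.75) = 3.2 × 10⁻³ → stable
  124–141 m: −αΔT+βΔS = −(2.1 × 10⁻⁴)(-2.4)+(7.1 × 10⁻⁴)(-0.34) = 2.6 × 10⁻⁴ → stable
Every interval has Δρ > 0: the column is stably stratified throughout.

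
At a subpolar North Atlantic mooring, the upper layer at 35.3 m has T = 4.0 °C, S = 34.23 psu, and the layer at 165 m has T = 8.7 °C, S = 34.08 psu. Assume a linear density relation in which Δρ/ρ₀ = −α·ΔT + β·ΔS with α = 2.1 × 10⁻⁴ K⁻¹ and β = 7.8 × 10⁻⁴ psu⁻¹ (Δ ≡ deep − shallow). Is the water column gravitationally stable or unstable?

ΔT = 8.7 − 4.0 = +4.7 K and ΔS = 34.08 − 34.23 = -0.15 psu (deep − shallow).
−αΔT = -9.87 × 10⁻⁴; βΔS = -1.17 × 10⁻⁴; sum Δρ/ρ₀ = -1.104 × 10⁻³.
Δρ/ρ₀ < 0, so Δρ < 0: deeper water is lighter → statically unstable; the column would overturn.

unstable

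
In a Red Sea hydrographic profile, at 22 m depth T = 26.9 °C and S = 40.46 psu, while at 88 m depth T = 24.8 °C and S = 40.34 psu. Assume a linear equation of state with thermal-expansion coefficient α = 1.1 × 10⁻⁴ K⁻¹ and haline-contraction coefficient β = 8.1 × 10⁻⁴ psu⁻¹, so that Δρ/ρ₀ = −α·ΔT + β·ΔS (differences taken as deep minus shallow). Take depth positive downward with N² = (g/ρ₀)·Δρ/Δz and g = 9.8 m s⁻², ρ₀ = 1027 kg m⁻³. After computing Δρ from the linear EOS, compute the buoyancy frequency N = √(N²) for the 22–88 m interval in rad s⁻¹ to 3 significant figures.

4.46 × 10⁻³ rad s⁻¹

ΔT = -2.1 K, ΔS = -0.12 psu (deep − shallow).
Δρ/ρ₀ = −αΔT + βΔS = 2.31 × 10⁻⁴ − 9.72 × 10⁻⁵ = 1.338 × 10⁻⁴, so Δρ ≈ 0.1374 kg m⁻³.
N² = (g/ρ₀)·Δρ/Δz = g·(Δρ/ρ₀)/Δz = 9.8 × 1.338 × 10⁻⁴ / 66 = 1.9867 × 10⁻⁵ s⁻².
N = √(1.9867 × 10⁻⁵) = 4.4572 × 10⁻³ rad s⁻¹ ≈ 4.46 × 10⁻³ rad s⁻¹.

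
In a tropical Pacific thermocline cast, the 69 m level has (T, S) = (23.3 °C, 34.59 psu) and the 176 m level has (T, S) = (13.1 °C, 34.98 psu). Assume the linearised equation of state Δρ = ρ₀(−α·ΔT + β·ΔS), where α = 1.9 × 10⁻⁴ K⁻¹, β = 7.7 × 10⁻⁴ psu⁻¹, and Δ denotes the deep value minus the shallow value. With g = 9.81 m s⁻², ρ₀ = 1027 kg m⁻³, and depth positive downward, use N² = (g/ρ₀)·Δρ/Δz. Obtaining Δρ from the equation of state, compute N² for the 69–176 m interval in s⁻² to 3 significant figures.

ΔT = -10.2 K, ΔS = +0.39 psu (deep − shallow).
Δρ/ρ₀ = −αΔT + βΔS = 1.938 × 10⁻³ + 3.003 × 10⁻⁴ = 2.2383 × 10⁻³, so Δρ ≈ 2.299 kg m⁻³.
N² = (g/ρ₀)·Δρ/Δz = g·(Δρ/ρ₀)/Δz = 9.81 × 2.2383 × 10⁻³ / 107 = 2.0521 × 10⁻⁴ s⁻² ≈ 2.05 × 10⁻⁴ s⁻².

2.05 × 10⁻⁴ s⁻²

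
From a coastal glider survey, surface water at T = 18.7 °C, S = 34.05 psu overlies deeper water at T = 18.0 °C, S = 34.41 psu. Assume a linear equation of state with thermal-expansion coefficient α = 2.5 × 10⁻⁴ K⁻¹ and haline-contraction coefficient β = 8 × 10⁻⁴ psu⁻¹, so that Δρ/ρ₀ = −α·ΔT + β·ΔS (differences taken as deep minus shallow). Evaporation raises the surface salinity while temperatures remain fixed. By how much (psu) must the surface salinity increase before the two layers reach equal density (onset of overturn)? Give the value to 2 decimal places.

0.58 psu

Neutral buoyancy requires −α(T_deep − T_surf) + β(S_deep − S_surf′) = 0.
S_surf′ = S_deep − (α/β)·ΔT = 34.41 − (2.5 × 10⁻⁴/8 × 10⁻⁴)·(-0.7) = 34.6287 psu.
Increase required: 34.6287 − 34.05 = 0.5787 psu.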